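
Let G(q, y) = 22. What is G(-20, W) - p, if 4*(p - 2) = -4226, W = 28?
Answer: 2153/2 ≈ 1076.5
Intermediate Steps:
p = -2109/2 (p = 2 + (¼)*(-4226) = 2 - 2113/2 = -2109/2 ≈ -1054.5)
G(-20, W) - p = 22 - 1*(-2109/2) = 22 + 2109/2 = 2153/2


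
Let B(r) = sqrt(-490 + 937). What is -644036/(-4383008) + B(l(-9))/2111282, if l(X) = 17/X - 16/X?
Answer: 161009/1095752 + sqrt(447)/2111282 ≈ 0.14695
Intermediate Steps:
l(X) = 1/X
B(r) = sqrt(447)
-644036/(-4383008) + B(l(-9))/2111282 = -644036/(-4383008) + sqrt(447)/2111282 = -644036*(-1/4383008) + sqrt(447)*(1/2111282) = 161009/1095752 + sqrt(447)/2111282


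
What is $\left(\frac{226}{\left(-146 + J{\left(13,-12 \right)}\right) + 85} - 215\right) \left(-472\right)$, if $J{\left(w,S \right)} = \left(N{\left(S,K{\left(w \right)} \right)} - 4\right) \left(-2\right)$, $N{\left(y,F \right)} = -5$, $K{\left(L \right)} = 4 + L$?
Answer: $\frac{4470312}{43} \approx 1.0396 \cdot 10^{5}$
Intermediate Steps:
$J{\left(w,S \right)} = 18$ ($J{\left(w,S \right)} = \left(-5 - 4\right) \left(-2\right) = \left(-9\right) \left(-2\right) = 18$)
$\left(\frac{226}{\left(-146 + J{\left(13,-12 \right)}\right) + 85} - 215\right) \left(-472\right) = \left(\frac{226}{\left(-146 + 18\right) + 85} - 215\right) \left(-472\right) = \left(\frac{226}{-128 + 85} - 215\right) \left(-472\right) = \left(\frac{226}{-43} - 215\right) \left(-472\right) = \left(226 \left(- \frac{1}{43}\right) - 215\right) \left(-472\right) = \left(- \frac{226}{43} - 215\right) \left(-472\right) = \left(- \frac{9471}{43}\right) \left(-472\right) = \frac{4470312}{43}$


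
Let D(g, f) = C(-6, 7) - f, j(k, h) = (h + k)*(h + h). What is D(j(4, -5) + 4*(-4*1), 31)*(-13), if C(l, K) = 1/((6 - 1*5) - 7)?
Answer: 2431/6 ≈ 405.17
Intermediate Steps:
j(k, h) = 2*h*(h + k) (j(k, h) = (h + k)*(2*h) = 2*h*(h + k))
C(l, K) = -⅙ (C(l, K) = 1/((6 - 5) - 7) = 1/(1 - 7) = 1/(-6) = -⅙)
D(g, f) = -⅙ - f
D(j(4, -5) + 4*(-4*1), 31)*(-13) = (-⅙ - 1*31)*(-13) = (-⅙ - 31)*(-13) = -187/6*(-13) = 2431/6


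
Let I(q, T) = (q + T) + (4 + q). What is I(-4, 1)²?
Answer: 9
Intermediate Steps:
I(q, T) = 4 + T + 2*q (I(q, T) = (T + q) + (4 + q) = 4 + T + 2*q)
I(-4, 1)² = (4 + 1 + 2*(-4))² = (4 + 1 - 8)² = (-3)² = 9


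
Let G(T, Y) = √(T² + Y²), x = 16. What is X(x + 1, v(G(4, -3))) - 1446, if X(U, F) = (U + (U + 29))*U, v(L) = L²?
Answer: -375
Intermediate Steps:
X(U, F) = U*(29 + 2*U) (X(U, F) = (U + (29 + U))*U = (29 + 2*U)*U = U*(29 + 2*U))
X(x + 1, v(G(4, -3))) - 1446 = (16 + 1)*(29 + 2*(16 + 1)) - 1446 = 17*(29 + 2*17) - 1446 = 17*(29 + 34) - 1446 = 17*63 - 1446 = 1071 - 1446 = -375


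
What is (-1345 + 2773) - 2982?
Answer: -1554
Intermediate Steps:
(-1345 + 2773) - 2982 = 1428 - 2982 = -1554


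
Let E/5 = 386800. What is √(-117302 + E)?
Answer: √1816698 ≈ 1347.8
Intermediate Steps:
E = 1934000 (E = 5*386800 = 1934000)
√(-117302 + E) = √(-117302 + 1934000) = √1816698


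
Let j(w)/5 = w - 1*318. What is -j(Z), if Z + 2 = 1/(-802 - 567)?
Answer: 2190405/1369 ≈ 1600.0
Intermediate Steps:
Z = -2739/1369 (Z = -2 + 1/(-802 - 567) = -2 + 1/(-1369) = -2 - 1/1369 = -2739/1369 ≈ -2.0007)
j(w) = -1590 + 5*w (j(w) = 5*(w - 1*318) = 5*(w - 318) = 5*(-318 + w) = -1590 + 5*w)
-j(Z) = -(-1590 + 5*(-2739/1369)) = -(-1590 - 13695/1369) = -1*(-2190405/1369) = 2190405/1369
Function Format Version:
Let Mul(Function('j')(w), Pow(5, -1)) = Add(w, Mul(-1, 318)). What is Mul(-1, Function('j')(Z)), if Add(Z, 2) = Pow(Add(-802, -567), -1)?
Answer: Rational(2190405, 1369) ≈ 1600.0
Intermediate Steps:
Z = Rational(-2739, 1369) (Z = Add(-2, Pow(Add(-802, -567), -1)) = Add(-2, Pow(-1369, -1)) = Add(-2, Rational(-1, 1369)) = Rational(-2739, 1369) ≈ -2.0007)
Function('j')(w) = Add(-1590, Mul(5, w)) (Function('j')(w) = Mul(5, Add(w, Mul(-1, 318))) = Mul(5, Add(w, -318)) = Mul(5, Add(-318, w)) = Add(-1590, Mul(5, w)))
Mul(-1, Function('j')(Z)) = Mul(-1, Add(-1590, Mul(5, Rational(-2739, 1369)))) = Mul(-1, Add(-1590, Rational(-13695, 1369))) = Mul(-1, Rational(-2190405, 1369)) = Rational(2190405, 1369)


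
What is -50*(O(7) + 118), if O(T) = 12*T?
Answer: -10100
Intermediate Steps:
-50*(O(7) + 118) = -50*(12*7 + 118) = -50*(84 + 118) = -50*202 = -10100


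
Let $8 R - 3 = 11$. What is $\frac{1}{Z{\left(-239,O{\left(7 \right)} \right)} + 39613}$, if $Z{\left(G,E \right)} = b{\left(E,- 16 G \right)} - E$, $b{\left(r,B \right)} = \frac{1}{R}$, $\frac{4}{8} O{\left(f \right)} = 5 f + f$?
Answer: $\frac{7}{276707} \approx 2.5298 \cdot 10^{-5}$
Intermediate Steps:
$R = \frac{7}{4}$ ($R = \frac{3}{8} + \frac{1}{8} \cdot 11 = \frac{3}{8} + \frac{11}{8} = \frac{7}{4} \approx 1.75$)
$O{\left(f \right)} = 12 f$ ($O{\left(f \right)} = 2 \left(5 f + f\right) = 2 \cdot 6 f = 12 f$)
$b{\left(r,B \right)} = \frac{4}{7}$ ($b{\left(r,B \right)} = \frac{1}{\frac{7}{4}} = \frac{4}{7}$)
$Z{\left(G,E \right)} = \frac{4}{7} - E$
$\frac{1}{Z{\left(-239,O{\left(7 \right)} \right)} + 39613} = \frac{1}{\left(\frac{4}{7} - 12 \cdot 7\right) + 39613} = \frac{1}{\left(\frac{4}{7} - 84\right) + 39613} = \frac{1}{- \frac{584}{7} + 39613} = \frac{1}{\frac{276707}{7}} = \frac{7}{276707}$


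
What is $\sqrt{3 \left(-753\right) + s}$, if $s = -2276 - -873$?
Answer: $i \sqrt{3662} \approx 60.514 i$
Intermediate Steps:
$s = -1403$ ($s = -2276 + 873 = -1403$)
$\sqrt{3 \left(-753\right) + s} = \sqrt{3 \left(-753\right) - 1403} = \sqrt{-2259 - 1403} = \sqrt{-3662} = i \sqrt{3662}$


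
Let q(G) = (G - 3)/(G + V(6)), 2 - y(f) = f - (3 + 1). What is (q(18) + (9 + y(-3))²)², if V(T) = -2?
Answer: 27029601/256 ≈ 1.0558e+5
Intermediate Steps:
y(f) = 6 - f (y(f) = 2 - (f - (3 + 1)) = 2 - (f - 1*4) = 2 - (f - 4) = 2 - (-4 + f) = 2 + (4 - f) = 6 - f)
q(G) = (-3 + G)/(-2 + G) (q(G) = (G - 3)/(G - 2) = (-3 + G)/(-2 + G))
(q(18) + (9 + y(-3))²)² = ((-3 + 18)/(-2 + 18) + (9 + (6 - 1*(-3)))²)² = (15/16 + (9 + (6 + 3))²)² = ((1/16)*15 + (9 + 9)²)² = (15/16 + 18²)² = (15/16 + 324)² = (5199/16)² = 27029601/256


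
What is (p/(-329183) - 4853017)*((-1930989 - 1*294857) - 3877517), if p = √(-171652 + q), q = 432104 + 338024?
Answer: 29619724396171 + 12206726*√149619/329183 ≈ 2.9620e+13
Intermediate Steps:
q = 770128
p = 2*√149619 (p = √(-171652 + 770128) = √598476 = 2*√149619 ≈ 773.61)
(p/(-329183) - 4853017)*((-1930989 - 1*294857) - 3877517) = ((2*√149619)/(-329183) - 4853017)*((-1930989 - 1*294857) - 3877517) = ((2*√149619)*(-1/329183) - 4853017)*((-1930989 - 294857) - 3877517) = (-2*√149619/329183 - 4853017)*(-2225846 - 3877517) = (-4853017 - 2*√149619/329183)*(-6103363) = 29619724396171 + 12206726*√149619/329183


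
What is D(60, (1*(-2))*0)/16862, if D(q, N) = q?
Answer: 30/8431 ≈ 0.0035583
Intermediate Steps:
D(60, (1*(-2))*0)/16862 = 60/16862 = 60*(1/16862) = 30/8431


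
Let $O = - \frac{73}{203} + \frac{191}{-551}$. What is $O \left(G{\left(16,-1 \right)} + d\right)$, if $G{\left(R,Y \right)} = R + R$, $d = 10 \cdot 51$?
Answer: $- \frac{1476408}{3857} \approx -382.79$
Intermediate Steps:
$O = - \frac{2724}{3857}$ ($O = \left(-73\right) \frac{1}{203} + 191 \left(- \frac{1}{551}\right) = - \frac{73}{203} - \frac{191}{551} = - \frac{2724}{3857} \approx -0.70625$)
$d = 510$
$G{\left(R,Y \right)} = 2 R$
$O \left(G{\left(16,-1 \right)} + d\right) = - \frac{2724 \left(2 \cdot 16 + 510\right)}{3857} = - \frac{2724 \left(32 + 510\right)}{3857} = \left(- \frac{2724}{3857}\right) 542 = - \frac{1476408}{3857}$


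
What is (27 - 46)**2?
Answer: 361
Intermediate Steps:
(27 - 46)**2 = (-19)**2 = 361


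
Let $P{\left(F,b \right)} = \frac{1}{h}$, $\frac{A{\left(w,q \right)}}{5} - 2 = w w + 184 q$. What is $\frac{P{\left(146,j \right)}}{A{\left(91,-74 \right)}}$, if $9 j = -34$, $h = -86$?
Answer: $\frac{1}{2293190} \approx 4.3607 \cdot 10^{-7}$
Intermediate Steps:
$j = - \frac{34}{9}$ ($j = \frac{1}{9} \left(-34\right) = - \frac{34}{9} \approx -3.7778$)
$A{\left(w,q \right)} = 10 + 5 w^{2} + 920 q$ ($A{\left(w,q \right)} = 10 + 5 \left(w w + 184 q\right) = 10 + 5 \left(w^{2} + 184 q\right) = 10 + \left(5 w^{2} + 920 q\right) = 10 + 5 w^{2} + 920 q$)
$P{\left(F,b \right)} = - \frac{1}{86}$ ($P{\left(F,b \right)} = \frac{1}{-86} = - \frac{1}{86}$)
$\frac{P{\left(146,j \right)}}{A{\left(91,-74 \right)}} = - \frac{1}{86 \left(10 + 5 \cdot 91^{2} + 920 \left(-74\right)\right)} = - \frac{1}{86 \left(10 + 5 \cdot 8281 - 68080\right)} = - \frac{1}{86 \left(10 + 41405 - 68080\right)} = - \frac{1}{86 \left(-26665\right)} = \left(- \frac{1}{86}\right) \left(- \frac{1}{26665}\right) = \frac{1}{2293190}$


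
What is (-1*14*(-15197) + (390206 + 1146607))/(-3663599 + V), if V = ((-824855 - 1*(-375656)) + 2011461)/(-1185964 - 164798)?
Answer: -393875670517/824775312450 ≈ -0.47756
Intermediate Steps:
V = -260377/225127 (V = ((-824855 + 375656) + 2011461)/(-1350762) = (-449199 + 2011461)*(-1/1350762) = 1562262*(-1/1350762) = -260377/225127 ≈ -1.1566)
(-1*14*(-15197) + (390206 + 1146607))/(-3663599 + V) = (-1*14*(-15197) + (390206 + 1146607))/(-3663599 - 260377/225127) = (-14*(-15197) + 1536813)/(-824775312450/225127) = (212758 + 1536813)*(-225127/824775312450) = 1749571*(-225127/824775312450) = -393875670517/824775312450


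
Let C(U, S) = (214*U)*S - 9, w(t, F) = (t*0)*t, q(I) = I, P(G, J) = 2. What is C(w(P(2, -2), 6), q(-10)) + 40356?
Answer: 40347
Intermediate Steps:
w(t, F) = 0 (w(t, F) = 0*t = 0)
C(U, S) = -9 + 214*S*U (C(U, S) = 214*S*U - 9 = -9 + 214*S*U)
C(w(P(2, -2), 6), q(-10)) + 40356 = (-9 + 214*(-10)*0) + 40356 = (-9 + 0) + 40356 = -9 + 40356 = 40347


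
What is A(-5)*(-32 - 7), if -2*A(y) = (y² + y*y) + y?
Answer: 1755/2 ≈ 877.50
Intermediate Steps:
A(y) = -y² - y/2 (A(y) = -((y² + y*y) + y)/2 = -((y² + y²) + y)/2 = -(2*y² + y)/2 = -(y + 2*y²)/2 = -y² - y/2)
A(-5)*(-32 - 7) = (-1*(-5)*(½ - 5))*(-32 - 7) = -1*(-5)*(-9/2)*(-39) = -45/2*(-39) = 1755/2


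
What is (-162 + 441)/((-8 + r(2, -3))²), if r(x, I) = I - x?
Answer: 279/169 ≈ 1.6509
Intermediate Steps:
(-162 + 441)/((-8 + r(2, -3))²) = (-162 + 441)/((-8 + (-3 - 1*2))²) = 279/((-8 + (-3 - 2))²) = 279/((-8 - 5)²) = 279/((-13)²) = 279/169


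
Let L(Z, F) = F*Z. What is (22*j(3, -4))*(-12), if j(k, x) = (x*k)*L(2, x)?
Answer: -25344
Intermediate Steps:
j(k, x) = 2*k*x**2 (j(k, x) = (x*k)*(x*2) = (k*x)*(2*x) = 2*k*x**2)
(22*j(3, -4))*(-12) = (22*(2*3*(-4)**2))*(-12) = (22*(2*3*16))*(-12) = (22*96)*(-12) = 2112*(-12) = -25344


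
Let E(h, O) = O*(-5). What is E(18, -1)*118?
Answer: 590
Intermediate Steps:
E(h, O) = -5*O
E(18, -1)*118 = -5*(-1)*118 = 5*118 = 590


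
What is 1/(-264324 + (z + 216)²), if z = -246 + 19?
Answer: -1/264203 ≈ -3.7850e-6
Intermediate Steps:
z = -227
1/(-264324 + (z + 216)²) = 1/(-264324 + (-227 + 216)²) = 1/(-264324 + (-11)²) = 1/(-264324 + 121) = 1/(-264203) = -1/264203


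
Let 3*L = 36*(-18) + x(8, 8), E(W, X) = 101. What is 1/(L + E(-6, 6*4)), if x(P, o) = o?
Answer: -3/337 ≈ -0.0089021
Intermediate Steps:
L = -640/3 (L = (36*(-18) + 8)/3 = (-648 + 8)/3 = (1/3)*(-640) = -640/3 ≈ -213.33)
1/(L + E(-6, 6*4)) = 1/(-640/3 + 101) = 1/(-337/3) = -3/337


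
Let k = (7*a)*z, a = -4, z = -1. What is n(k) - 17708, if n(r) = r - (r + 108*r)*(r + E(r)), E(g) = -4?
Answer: -90928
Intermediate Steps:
k = 28 (k = (7*(-4))*(-1) = -28*(-1) = 28)
n(r) = r - 109*r*(-4 + r) (n(r) = r - (r + 108*r)*(r - 4) = r - 109*r*(-4 + r))
n(k) - 17708 = 28*(437 - 109*28) - 17708 = 28*(437 - 3052) - 17708 = 28*(-2615) - 17708 = -73220 - 17708 = -90928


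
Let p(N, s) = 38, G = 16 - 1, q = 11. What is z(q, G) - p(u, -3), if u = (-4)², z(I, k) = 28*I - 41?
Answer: 229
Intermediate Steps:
G = 15
z(I, k) = -41 + 28*I
u = 16
z(q, G) - p(u, -3) = (-41 + 28*11) - 1*38 = (-41 + 308) - 38 = 267 - 38 = 229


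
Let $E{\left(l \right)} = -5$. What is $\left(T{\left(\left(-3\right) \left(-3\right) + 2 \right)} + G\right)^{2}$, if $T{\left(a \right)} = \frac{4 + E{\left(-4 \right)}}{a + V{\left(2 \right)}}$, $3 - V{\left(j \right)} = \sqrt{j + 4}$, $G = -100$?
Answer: $\frac{180766101}{18050} + \frac{9507 \sqrt{6}}{9025} \approx 10017.0$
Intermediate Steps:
$V{\left(j \right)} = 3 - \sqrt{4 + j}$ ($V{\left(j \right)} = 3 - \sqrt{j + 4} = 3 - \sqrt{4 + j}$)
$T{\left(a \right)} = - \frac{1}{3 + a - \sqrt{6}}$ ($T{\left(a \right)} = \frac{4 - 5}{a + \left(3 - \sqrt{4 + 2}\right)} = - \frac{1}{a + \left(3 - \sqrt{6}\right)} = - \frac{1}{3 + a - \sqrt{6}}$)
$\left(T{\left(\left(-3\right) \left(-3\right) + 2 \right)} + G\right)^{2} = \left(- \frac{1}{3 + \left(\left(-3\right) \left(-3\right) + 2\right) - \sqrt{6}} - 100\right)^{2} = \left(- \frac{1}{3 + \left(9 + 2\right) - \sqrt{6}} - 100\right)^{2} = \left(- \frac{1}{3 + 11 - \sqrt{6}} - 100\right)^{2} = \left(- \frac{1}{14 - \sqrt{6}} - 100\right)^{2} = \left(-100 - \frac{1}{14 - \sqrt{6}}\right)^{2}$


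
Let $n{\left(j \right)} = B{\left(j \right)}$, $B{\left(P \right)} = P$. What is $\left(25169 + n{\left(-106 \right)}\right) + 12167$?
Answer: $37230$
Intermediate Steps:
$n{\left(j \right)} = j$
$\left(25169 + n{\left(-106 \right)}\right) + 12167 = \left(25169 - 106\right) + 12167 = 25063 + 12167 = 37230$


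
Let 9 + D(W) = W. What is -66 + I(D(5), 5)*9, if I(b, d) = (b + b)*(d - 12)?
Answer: 438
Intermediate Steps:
D(W) = -9 + W
I(b, d) = 2*b*(-12 + d) (I(b, d) = (2*b)*(-12 + d) = 2*b*(-12 + d))
-66 + I(D(5), 5)*9 = -66 + (2*(-9 + 5)*(-12 + 5))*9 = -66 + (2*(-4)*(-7))*9 = -66 + 56*9 = -66 + 504 = 438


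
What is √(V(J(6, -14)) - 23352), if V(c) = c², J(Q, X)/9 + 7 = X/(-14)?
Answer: 2*I*√5109 ≈ 142.95*I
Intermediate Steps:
J(Q, X) = -63 - 9*X/14 (J(Q, X) = -63 + 9*(X/(-14)) = -63 + 9*(X*(-1/14)) = -63 + 9*(-X/14) = -63 - 9*X/14)
√(V(J(6, -14)) - 23352) = √((-63 - 9/14*(-14))² - 23352) = √((-63 + 9)² - 23352) = √((-54)² - 23352) = √(2916 - 23352) = √(-20436) = 2*I*√5109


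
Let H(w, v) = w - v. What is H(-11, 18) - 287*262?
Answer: -75223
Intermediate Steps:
H(-11, 18) - 287*262 = (-11 - 1*18) - 287*262 = (-11 - 18) - 75194 = -29 - 75194 = -75223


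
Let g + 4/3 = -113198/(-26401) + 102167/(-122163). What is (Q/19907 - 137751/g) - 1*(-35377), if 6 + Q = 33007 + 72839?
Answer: -4032791139552337874/135984633848461 ≈ -29656.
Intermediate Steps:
g = 6830995823/3225225363 (g = -4/3 + (-113198/(-26401) + 102167/(-122163)) = -4/3 + (-113198*(-1/26401) + 102167*(-1/122163)) = -4/3 + (113198/26401 - 102167/122163) = -4/3 + 11131296307/3225225363 = 6830995823/3225225363 ≈ 2.1180)
Q = 105840 (Q = -6 + (33007 + 72839) = -6 + 105846 = 105840)
(Q/19907 - 137751/g) - 1*(-35377) = (105840/19907 - 137751/6830995823/3225225363) - 1*(-35377) = (105840*(1/19907) - 137751*3225225363/6830995823) + 35377 = (105840/19907 - 444278018978613/6830995823) + 35377 = -8843519531209342671/135984633848461 + 35377 = -4032791139552337874/135984633848461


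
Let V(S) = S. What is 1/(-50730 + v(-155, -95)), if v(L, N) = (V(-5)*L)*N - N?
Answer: -1/124260 ≈ -8.0476e-6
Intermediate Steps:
v(L, N) = -N - 5*L*N (v(L, N) = (-5*L)*N - N = -5*L*N - N = -N - 5*L*N)
1/(-50730 + v(-155, -95)) = 1/(-50730 - 95*(-1 - 5*(-155))) = 1/(-50730 - 95*(-1 + 775)) = 1/(-50730 - 95*774) = 1/(-50730 - 73530) = 1/(-124260) = -1/124260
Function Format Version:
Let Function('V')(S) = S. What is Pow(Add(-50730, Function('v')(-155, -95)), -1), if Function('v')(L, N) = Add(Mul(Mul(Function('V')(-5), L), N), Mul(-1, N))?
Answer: Rational(-1, 124260) ≈ -8.0476e-6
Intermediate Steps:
Function('v')(L, N) = Add(Mul(-1, N), Mul(-5, L, N)) (Function('v')(L, N) = Add(Mul(Mul(-5, L), N), Mul(-1, N)) = Add(Mul(-5, L, N), Mul(-1, N)) = Add(Mul(-1, N), Mul(-5, L, N)))
Pow(Add(-50730, Function('v')(-155, -95)), -1) = Pow(Add(-50730, Mul(-95, Add(-1, Mul(-5, -155)))), -1) = Pow(Add(-50730, Mul(-95, Add(-1, 775))), -1) = Pow(Add(-50730, Mul(-95, 774)), -1) = Pow(Add(-50730, -73530), -1) = Pow(-124260, -1) = Rational(-1, 124260)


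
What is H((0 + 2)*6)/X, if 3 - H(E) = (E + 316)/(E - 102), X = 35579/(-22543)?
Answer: -6740357/1601055 ≈ -4.2099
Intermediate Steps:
X = -35579/22543 (X = 35579*(-1/22543) = -35579/22543 ≈ -1.5783)
H(E) = 3 - (316 + E)/(-102 + E) (H(E) = 3 - (E + 316)/(E - 102) = 3 - (316 + E)/(-102 + E))
H((0 + 2)*6)/X = (2*(-311 + (0 + 2)*6)/(-102 + (0 + 2)*6))/(-35579/22543) = (2*(-311 + 2*6)/(-102 + 2*6))*(-22543/35579) = (2*(-311 + 12)/(-102 + 12))*(-22543/35579) = (2*(-299)/(-90))*(-22543/35579) = (2*(-1/90)*(-299))*(-22543/35579) = (299/45)*(-22543/35579) = -6740357/1601055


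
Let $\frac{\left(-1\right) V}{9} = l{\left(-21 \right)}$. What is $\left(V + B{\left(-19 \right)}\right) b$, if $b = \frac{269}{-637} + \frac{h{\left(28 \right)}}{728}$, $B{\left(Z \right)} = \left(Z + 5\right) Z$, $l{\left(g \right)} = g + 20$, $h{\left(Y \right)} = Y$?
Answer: $- \frac{134475}{1274} \approx -105.55$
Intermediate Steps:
$l{\left(g \right)} = 20 + g$
$B{\left(Z \right)} = Z \left(5 + Z\right)$ ($B{\left(Z \right)} = \left(5 + Z\right) Z = Z \left(5 + Z\right)$)
$V = 9$ ($V = - 9 \left(20 - 21\right) = \left(-9\right) \left(-1\right) = 9$)
$b = - \frac{489}{1274}$ ($b = \frac{269}{-637} + \frac{28}{728} = 269 \left(- \frac{1}{637}\right) + 28 \cdot \frac{1}{728} = - \frac{269}{637} + \frac{1}{26} = - \frac{489}{1274} \approx -0.38383$)
$\left(V + B{\left(-19 \right)}\right) b = \left(9 - 19 \left(5 - 19\right)\right) \left(- \frac{489}{1274}\right) = \left(9 - -266\right) \left(- \frac{489}{1274}\right) = \left(9 + 266\right) \left(- \frac{489}{1274}\right) = 275 \left(- \frac{489}{1274}\right) = - \frac{134475}{1274}$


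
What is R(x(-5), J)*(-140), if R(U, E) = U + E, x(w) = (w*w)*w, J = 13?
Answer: 15680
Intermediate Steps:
x(w) = w³ (x(w) = w²*w = w³)
R(U, E) = E + U
R(x(-5), J)*(-140) = (13 + (-5)³)*(-140) = (13 - 125)*(-140) = -112*(-140) = 15680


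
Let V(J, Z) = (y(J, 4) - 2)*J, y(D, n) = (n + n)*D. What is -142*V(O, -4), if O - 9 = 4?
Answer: -188292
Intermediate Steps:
O = 13 (O = 9 + 4 = 13)
y(D, n) = 2*D*n (y(D, n) = (2*n)*D = 2*D*n)
V(J, Z) = J*(-2 + 8*J) (V(J, Z) = (2*J*4 - 2)*J = (8*J - 2)*J = (-2 + 8*J)*J = J*(-2 + 8*J))
-142*V(O, -4) = -284*13*(-1 + 4*13) = -284*13*(-1 + 52) = -284*13*51 = -142*1326 = -188292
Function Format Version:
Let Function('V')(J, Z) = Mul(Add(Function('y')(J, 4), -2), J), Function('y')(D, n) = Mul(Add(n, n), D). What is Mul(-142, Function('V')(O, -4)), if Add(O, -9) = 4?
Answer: -188292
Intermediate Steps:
O = 13 (O = Add(9, 4) = 13)
Function('y')(D, n) = Mul(2, D, n) (Function('y')(D, n) = Mul(Mul(2, n), D) = Mul(2, D, n))
Function('V')(J, Z) = Mul(J, Add(-2, Mul(8, J))) (Function('V')(J, Z) = Mul(Add(Mul(2, J, 4), -2), J) = Mul(Add(Mul(8, J), -2), J) = Mul(Add(-2, Mul(8, J)), J) = Mul(J, Add(-2, Mul(8, J))))
Mul(-142, Function('V')(O, -4)) = Mul(-142, Mul(2, 13, Add(-1, Mul(4, 13)))) = Mul(-142, Mul(2, 13, Add(-1, 52))) = Mul(-142, Mul(2, 13, 51)) = Mul(-142, 1326) = -188292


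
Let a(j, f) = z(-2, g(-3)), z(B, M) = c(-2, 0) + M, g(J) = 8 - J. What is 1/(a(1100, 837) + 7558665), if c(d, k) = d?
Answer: 1/7558674 ≈ 1.3230e-7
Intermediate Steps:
z(B, M) = -2 + M
a(j, f) = 9 (a(j, f) = -2 + (8 - 1*(-3)) = -2 + (8 + 3) = -2 + 11 = 9)
1/(a(1100, 837) + 7558665) = 1/(9 + 7558665) = 1/7558674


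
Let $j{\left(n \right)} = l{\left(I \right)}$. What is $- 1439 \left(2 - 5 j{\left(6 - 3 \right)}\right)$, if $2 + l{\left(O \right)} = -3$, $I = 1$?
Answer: $-38853$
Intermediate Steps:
$l{\left(O \right)} = -5$ ($l{\left(O \right)} = -2 - 3 = -5$)
$j{\left(n \right)} = -5$
$- 1439 \left(2 - 5 j{\left(6 - 3 \right)}\right) = - 1439 \left(2 - -25\right) = - 1439 \left(2 + 25\right) = \left(-1439\right) 27 = -38853$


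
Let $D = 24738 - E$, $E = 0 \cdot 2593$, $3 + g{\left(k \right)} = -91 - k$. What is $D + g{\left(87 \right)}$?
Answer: $24557$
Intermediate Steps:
$g{\left(k \right)} = -94 - k$ ($g{\left(k \right)} = -3 - \left(91 + k\right) = -94 - k$)
$E = 0$
$D = 24738$ ($D = 24738 - 0 = 24738 + 0 = 24738$)
$D + g{\left(87 \right)} = 24738 - 181 = 24557$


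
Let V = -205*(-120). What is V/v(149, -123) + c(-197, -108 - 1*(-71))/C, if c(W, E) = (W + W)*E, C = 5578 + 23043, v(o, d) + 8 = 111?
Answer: 705578134/2947963 ≈ 239.34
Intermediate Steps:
v(o, d) = 103 (v(o, d) = -8 + 111 = 103)
V = 24600
C = 28621
c(W, E) = 2*E*W (c(W, E) = (2*W)*E = 2*E*W)
V/v(149, -123) + c(-197, -108 - 1*(-71))/C = 24600/103 + (2*(-108 - 1*(-71))*(-197))/28621 = 24600*(1/103) + (2*(-108 + 71)*(-197))*(1/28621) = 24600/103 + (2*(-37)*(-197))*(1/28621) = 24600/103 + 14578*(1/28621) = 24600/103 + 14578/28621 = 705578134/2947963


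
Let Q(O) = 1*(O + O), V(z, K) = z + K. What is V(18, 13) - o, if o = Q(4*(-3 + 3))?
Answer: 31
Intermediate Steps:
V(z, K) = K + z
Q(O) = 2*O (Q(O) = 1*(2*O) = 2*O)
o = 0 (o = 2*(4*(-3 + 3)) = 2*(4*0) = 2*0 = 0)
V(18, 13) - o = (13 + 18) - 1*0 = 31 + 0 = 31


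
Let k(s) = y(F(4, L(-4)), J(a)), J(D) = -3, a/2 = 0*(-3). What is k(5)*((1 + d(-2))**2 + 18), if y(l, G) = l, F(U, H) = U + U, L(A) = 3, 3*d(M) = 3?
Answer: 176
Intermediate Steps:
d(M) = 1 (d(M) = (1/3)*3 = 1)
a = 0 (a = 2*(0*(-3)) = 2*0 = 0)
F(U, H) = 2*U
k(s) = 8 (k(s) = 2*4 = 8)
k(5)*((1 + d(-2))**2 + 18) = 8*((1 + 1)**2 + 18) = 8*(2**2 + 18) = 8*(4 + 18) = 8*22 = 176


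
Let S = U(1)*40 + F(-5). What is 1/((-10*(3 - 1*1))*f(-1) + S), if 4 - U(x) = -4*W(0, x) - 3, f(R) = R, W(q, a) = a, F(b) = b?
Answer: 1/455 ≈ 0.0021978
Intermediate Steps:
U(x) = 7 + 4*x (U(x) = 4 - (-4*x - 3) = 4 - (-3 - 4*x) = 4 + (3 + 4*x) = 7 + 4*x)
S = 435 (S = (7 + 4*1)*40 - 5 = (7 + 4)*40 - 5 = 11*40 - 5 = 440 - 5 = 435)
1/((-10*(3 - 1*1))*f(-1) + S) = 1/(-10*(3 - 1*1)*(-1) + 435) = 1/(-10*(3 - 1)*(-1) + 435) = 1/(-10*2*(-1) + 435) = 1/(-20*(-1) + 435) = 1/(20 + 435) = 1/455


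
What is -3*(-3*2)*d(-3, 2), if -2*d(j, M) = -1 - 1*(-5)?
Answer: -36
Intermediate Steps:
d(j, M) = -2 (d(j, M) = -(-1 - 1*(-5))/2 = -(-1 + 5)/2 = -1/2*4 = -2)
-3*(-3*2)*d(-3, 2) = -3*(-3*2)*(-2) = -(-18)*(-2) = -3*12 = -36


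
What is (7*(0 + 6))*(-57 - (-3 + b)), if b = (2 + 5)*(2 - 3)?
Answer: -1974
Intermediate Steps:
b = -7 (b = 7*(-1) = -7)
(7*(0 + 6))*(-57 - (-3 + b)) = (7*(0 + 6))*(-57 - (-3 - 7)) = (7*6)*(-57 - 1*(-10)) = 42*(-57 + 10) = 42*(-47) = -1974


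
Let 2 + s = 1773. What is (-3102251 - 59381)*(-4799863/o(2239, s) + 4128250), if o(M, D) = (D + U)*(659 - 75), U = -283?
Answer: -354439836116159737/27156 ≈ -1.3052e+13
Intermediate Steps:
s = 1771 (s = -2 + 1773 = 1771)
o(M, D) = -165272 + 584*D (o(M, D) = (D - 283)*(659 - 75) = (-283 + D)*584 = -165272 + 584*D)
(-3102251 - 59381)*(-4799863/o(2239, s) + 4128250) = (-3102251 - 59381)*(-4799863/(-165272 + 584*1771) + 4128250) = -3161632*(-4799863/(-165272 + 1034264) + 4128250) = -3161632*(-4799863/868992 + 4128250) = -3161632*3587411424137/868992 = -354439836116159737/27156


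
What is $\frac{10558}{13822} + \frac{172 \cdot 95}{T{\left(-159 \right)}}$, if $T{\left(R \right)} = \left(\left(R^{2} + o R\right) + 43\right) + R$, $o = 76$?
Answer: $\frac{181980339}{90402791} \approx 2.013$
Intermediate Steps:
$T{\left(R \right)} = 43 + R^{2} + 77 R$ ($T{\left(R \right)} = \left(\left(R^{2} + 76 R\right) + 43\right) + R = \left(43 + R^{2} + 76 R\right) + R = 43 + R^{2} + 77 R$)
$\frac{10558}{13822} + \frac{172 \cdot 95}{T{\left(-159 \right)}} = \frac{10558}{13822} + \frac{172 \cdot 95}{43 + \left(-159\right)^{2} + 77 \left(-159\right)} = 10558 \cdot \frac{1}{13822} + \frac{16340}{43 + 25281 - 12243} = \frac{5279}{6911} + \frac{16340}{13081} = \frac{181980339}{90402791}$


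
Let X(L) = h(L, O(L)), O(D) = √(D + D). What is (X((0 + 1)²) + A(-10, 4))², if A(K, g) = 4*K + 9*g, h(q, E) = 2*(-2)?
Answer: 64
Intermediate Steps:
O(D) = √2*√D (O(D) = √(2*D) = √2*√D)
h(q, E) = -4
X(L) = -4
(X((0 + 1)²) + A(-10, 4))² = (-4 + (4*(-10) + 9*4))² = (-4 + (-40 + 36))² = (-4 - 4)² = (-8)² = 64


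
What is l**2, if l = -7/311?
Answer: 49/96721 ≈ 0.00050661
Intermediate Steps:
l = -7/311 (l = -7*1/311 = -7/311 ≈ -0.022508)
l**2 = (-7/311)**2 = 49/96721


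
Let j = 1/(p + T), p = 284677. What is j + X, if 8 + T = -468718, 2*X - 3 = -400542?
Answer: -73718802413/368098 ≈ -2.0027e+5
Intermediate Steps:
X = -400539/2 (X = 3/2 + (½)*(-400542) = 3/2 - 200271 = -400539/2 ≈ -2.0027e+5)
T = -468726 (T = -8 - 468718 = -468726)
j = -1/184049 (j = 1/(284677 - 468726) = 1/(-184049) = -1/184049 ≈ -5.4333e-6)
j + X = -1/184049 - 400539/2 = -73718802413/368098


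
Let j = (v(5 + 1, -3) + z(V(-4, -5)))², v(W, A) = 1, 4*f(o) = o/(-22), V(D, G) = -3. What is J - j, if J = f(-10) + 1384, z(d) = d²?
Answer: 56501/44 ≈ 1284.1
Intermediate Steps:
f(o) = -o/88 (f(o) = (o/(-22))/4 = (o*(-1/22))/4 = (-o/22)/4 = -o/88)
J = 60901/44 (J = -1/88*(-10) + 1384 = 5/44 + 1384 = 60901/44 ≈ 1384.1)
j = 100 (j = (1 + (-3)²)² = (1 + 9)² = 10² = 100)
J - j = 60901/44 - 1*100 = 60901/44 - 100 = 56501/44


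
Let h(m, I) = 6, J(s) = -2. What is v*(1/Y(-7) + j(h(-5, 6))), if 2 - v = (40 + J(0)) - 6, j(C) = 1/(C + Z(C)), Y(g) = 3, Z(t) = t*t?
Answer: -75/7 ≈ -10.714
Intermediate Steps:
Z(t) = t²
j(C) = 1/(C + C²)
v = -30 (v = 2 - ((40 - 2) - 6) = 2 - (38 - 6) = 2 - 1*32 = 2 - 32 = -30)
v*(1/Y(-7) + j(h(-5, 6))) = -30*(1/3 + 1/(6*(1 + 6))) = -30*(⅓ + (⅙)/7) = -30*(⅓ + (⅙)*(⅐)) = -30*(⅓ + 1/42) = -30*5/14 = -75/7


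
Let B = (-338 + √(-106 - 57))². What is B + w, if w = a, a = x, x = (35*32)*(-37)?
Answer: 72641 - 676*I*√163 ≈ 72641.0 - 8630.6*I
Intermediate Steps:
B = (-338 + I*√163)² (B = (-338 + √(-163))² = (-338 + I*√163)² ≈ 1.1408e+5 - 8630.6*I)
x = -41440 (x = 1120*(-37) = -41440)
a = -41440
w = -41440
B + w = (338 - I*√163)² - 41440 = -41440 + (338 - I*√163)²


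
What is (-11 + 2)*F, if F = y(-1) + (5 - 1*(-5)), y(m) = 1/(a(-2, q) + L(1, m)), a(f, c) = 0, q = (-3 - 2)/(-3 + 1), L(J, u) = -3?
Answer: -87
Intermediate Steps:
q = 5/2 (q = -5/(-2) = -5*(-½) = 5/2 ≈ 2.5000)
y(m) = -⅓ (y(m) = 1/(0 - 3) = 1/(-3) = -⅓)
F = 29/3 (F = -⅓ + (5 - 1*(-5)) = -⅓ + (5 + 5) = -⅓ + 10 = 29/3 ≈ 9.6667)
(-11 + 2)*F = (-11 + 2)*(29/3) = -9*29/3 = -87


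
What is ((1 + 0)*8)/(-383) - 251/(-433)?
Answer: 92669/165839 ≈ 0.55879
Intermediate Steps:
((1 + 0)*8)/(-383) - 251/(-433) = (1*8)*(-1/383) - 251*(-1/433) = 8*(-1/383) + 251/433 = -8/383 + 251/433 = 92669/165839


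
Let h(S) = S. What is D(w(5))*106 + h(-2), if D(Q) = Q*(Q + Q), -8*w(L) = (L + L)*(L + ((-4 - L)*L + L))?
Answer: 1623117/4 ≈ 4.0578e+5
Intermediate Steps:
w(L) = -L*(2*L + L*(-4 - L))/4 (w(L) = -(L + L)*(L + ((-4 - L)*L + L))/8 = -2*L*(L + (L*(-4 - L) + L))/8 = -2*L*(L + (L + L*(-4 - L)))/8 = -2*L*(2*L + L*(-4 - L))/8 = -L*(2*L + L*(-4 - L))/4)
D(Q) = 2*Q² (D(Q) = Q*(2*Q) = 2*Q²)
D(w(5))*106 + h(-2) = (2*((¼)*5²*(2 + 5))²)*106 - 2 = (2*((¼)*25*7)²)*106 - 2 = (2*(175/4)²)*106 - 2 = (2*(30625/16))*106 - 2 = (30625/8)*106 - 2 = 1623125/4 - 2 = 1623117/4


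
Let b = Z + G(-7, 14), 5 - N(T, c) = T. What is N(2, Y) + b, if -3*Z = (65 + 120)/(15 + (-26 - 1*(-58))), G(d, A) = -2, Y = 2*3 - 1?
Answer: -44/141 ≈ -0.31206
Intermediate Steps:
Y = 5 (Y = 6 - 1 = 5)
Z = -185/141 (Z = -(65 + 120)/(3*(15 + (-26 - 1*(-58)))) = -185/(3*(15 + (-26 + 58))) = -185/(3*(15 + 32)) = -185/(3*47) = -1/3*185/47 = -185/141 ≈ -1.3121)
N(T, c) = 5 - T
b = -467/141 (b = -185/141 - 2 = -467/141 ≈ -3.3121)
N(2, Y) + b = (5 - 1*2) - 467/141 = (5 - 2) - 467/141 = 3 - 467/141 = -44/141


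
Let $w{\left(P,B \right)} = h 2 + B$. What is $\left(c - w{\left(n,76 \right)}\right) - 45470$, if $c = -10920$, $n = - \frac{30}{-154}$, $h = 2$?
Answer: $-56470$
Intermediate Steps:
$n = \frac{15}{77}$ ($n = \left(-30\right) \left(- \frac{1}{154}\right) = \frac{15}{77} \approx 0.19481$)
$w{\left(P,B \right)} = 4 + B$ ($w{\left(P,B \right)} = 2 \cdot 2 + B = 4 + B$)
$\left(c - w{\left(n,76 \right)}\right) - 45470 = \left(-10920 - \left(4 + 76\right)\right) - 45470 = \left(-10920 - 80\right) - 45470 = -11000 - 45470 = -56470$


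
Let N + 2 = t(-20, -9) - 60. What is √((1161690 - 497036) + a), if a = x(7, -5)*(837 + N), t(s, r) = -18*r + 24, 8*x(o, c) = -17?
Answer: √10601790/4 ≈ 814.01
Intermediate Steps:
x(o, c) = -17/8 (x(o, c) = (⅛)*(-17) = -17/8)
t(s, r) = 24 - 18*r
N = 124 (N = -2 + ((24 - 18*(-9)) - 60) = -2 + ((24 + 162) - 60) = -2 + (186 - 60) = -2 + 126 = 124)
a = -16337/8 (a = -17*(837 + 124)/8 = -17/8*961 = -16337/8 ≈ -2042.1)
√((1161690 - 497036) + a) = √((1161690 - 497036) - 16337/8) = √(664654 - 16337/8) = √(5300895/8) = √10601790/4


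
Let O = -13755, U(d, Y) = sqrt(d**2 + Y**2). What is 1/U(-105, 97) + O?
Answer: -13755 + sqrt(20434)/20434 ≈ -13755.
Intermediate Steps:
U(d, Y) = sqrt(Y**2 + d**2)
1/U(-105, 97) + O = 1/(sqrt(97**2 + (-105)**2)) - 13755 = 1/(sqrt(9409 + 11025)) - 13755 = 1/(sqrt(20434)) - 13755 = sqrt(20434)/20434 - 13755 = -13755 + sqrt(20434)/20434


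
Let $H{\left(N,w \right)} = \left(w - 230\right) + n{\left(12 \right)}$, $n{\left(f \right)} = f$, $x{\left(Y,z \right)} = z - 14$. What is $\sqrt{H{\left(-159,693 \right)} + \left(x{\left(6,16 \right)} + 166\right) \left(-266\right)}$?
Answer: $i \sqrt{44213} \approx 210.27 i$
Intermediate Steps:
$x{\left(Y,z \right)} = -14 + z$
$H{\left(N,w \right)} = -218 + w$ ($H{\left(N,w \right)} = \left(w - 230\right) + 12 = \left(-230 + w\right) + 12 = -218 + w$)
$\sqrt{H{\left(-159,693 \right)} + \left(x{\left(6,16 \right)} + 166\right) \left(-266\right)} = \sqrt{\left(-218 + 693\right) + \left(\left(-14 + 16\right) + 166\right) \left(-266\right)} = \sqrt{475 + \left(2 + 166\right) \left(-266\right)} = \sqrt{475 + 168 \left(-266\right)} = \sqrt{475 - 44688} = \sqrt{-44213} = i \sqrt{44213}$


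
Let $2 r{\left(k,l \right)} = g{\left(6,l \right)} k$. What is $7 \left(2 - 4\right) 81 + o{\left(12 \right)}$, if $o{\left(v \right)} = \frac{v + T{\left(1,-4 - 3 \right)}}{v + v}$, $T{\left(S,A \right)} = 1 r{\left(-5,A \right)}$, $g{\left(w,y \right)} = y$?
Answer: $- \frac{54373}{48} \approx -1132.8$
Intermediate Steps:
$r{\left(k,l \right)} = \frac{k l}{2}$ ($r{\left(k,l \right)} = \frac{l k}{2} = \frac{k l}{2}$)
$T{\left(S,A \right)} = - \frac{5 A}{2}$ ($T{\left(S,A \right)} = 1 \cdot \frac{1}{2} \left(-5\right) A = 1 \left(- \frac{5 A}{2}\right) = - \frac{5 A}{2}$)
$o{\left(v \right)} = \frac{\frac{35}{2} + v}{2 v}$ ($o{\left(v \right)} = \frac{v - \frac{5 \left(-4 - 3\right)}{2}}{v + v} = \frac{v - \frac{5 \left(-4 - 3\right)}{2}}{2 v} = \left(v - - \frac{35}{2}\right) \frac{1}{2 v} = \left(v + \frac{35}{2}\right) \frac{1}{2 v} = \left(\frac{35}{2} + v\right) \frac{1}{2 v} = \frac{\frac{35}{2} + v}{2 v}$)
$7 \left(2 - 4\right) 81 + o{\left(12 \right)} = 7 \left(2 - 4\right) 81 + \frac{35 + 2 \cdot 12}{4 \cdot 12} = 7 \left(-2\right) 81 + \frac{1}{4} \cdot \frac{1}{12} \left(35 + 24\right) = \left(-14\right) 81 + \frac{1}{4} \cdot \frac{1}{12} \cdot 59 = -1134 + \frac{59}{48} = - \frac{54373}{48}$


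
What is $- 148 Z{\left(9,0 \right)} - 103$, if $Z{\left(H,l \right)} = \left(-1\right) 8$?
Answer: $1081$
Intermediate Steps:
$Z{\left(H,l \right)} = -8$
$- 148 Z{\left(9,0 \right)} - 103 = \left(-148\right) \left(-8\right) - 103 = 1184 - 103 = 1081$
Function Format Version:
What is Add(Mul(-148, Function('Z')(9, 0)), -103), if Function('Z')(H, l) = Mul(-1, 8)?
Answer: 1081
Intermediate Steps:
Function('Z')(H, l) = -8
Add(Mul(-148, Function('Z')(9, 0)), -103) = Add(Mul(-148, -8), -103) = Add(1184, -103) = 1081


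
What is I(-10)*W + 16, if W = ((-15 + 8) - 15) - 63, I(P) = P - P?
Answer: 16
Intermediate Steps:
I(P) = 0
W = -85 (W = (-7 - 15) - 63 = -22 - 63 = -85)
I(-10)*W + 16 = 0*(-85) + 16 = 0 + 16 = 16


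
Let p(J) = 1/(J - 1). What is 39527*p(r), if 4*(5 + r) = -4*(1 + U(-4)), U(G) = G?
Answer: -39527/3 ≈ -13176.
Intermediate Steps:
r = -2 (r = -5 + (-4*(1 - 4))/4 = -5 + (-4*(-3))/4 = -5 + (¼)*12 = -5 + 3 = -2)
p(J) = 1/(-1 + J)
39527*p(r) = 39527/(-1 - 2) = 39527/(-3) = 39527*(-⅓) = -39527/3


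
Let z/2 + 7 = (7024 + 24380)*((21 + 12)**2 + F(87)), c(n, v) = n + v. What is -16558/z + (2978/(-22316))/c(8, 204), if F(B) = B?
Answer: -10653477831/12480051747016 ≈ -0.00085364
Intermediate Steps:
z = 73862194 (z = -14 + 2*((7024 + 24380)*((21 + 12)**2 + 87)) = -14 + 2*(31404*(33**2 + 87)) = -14 + 2*(31404*(1089 + 87)) = -14 + 2*(31404*1176) = -14 + 2*36931104 = -14 + 73862208 = 73862194)
-16558/z + (2978/(-22316))/c(8, 204) = -16558/73862194 + (2978/(-22316))/(8 + 204) = -16558*1/73862194 + (2978*(-1/22316))/212 = -8279/36931097 - 1489/11158*1/212 = -8279/36931097 - 1489/2365496 = -10653477831/12480051747016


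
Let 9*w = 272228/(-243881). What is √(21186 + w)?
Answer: √93725873986526/66513 ≈ 145.55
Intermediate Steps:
w = -24748/199539 (w = (272228/(-243881))/9 = (272228*(-1/243881))/9 = (⅑)*(-24748/22171) = -24748/199539 ≈ -0.12403)
√(21186 + w) = √(21186 - 24748/199539) = √(4227408506/199539) = √93725873986526/66513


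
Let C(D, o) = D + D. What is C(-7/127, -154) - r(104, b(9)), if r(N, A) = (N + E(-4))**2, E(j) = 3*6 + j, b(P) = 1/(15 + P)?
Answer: -1768362/127 ≈ -13924.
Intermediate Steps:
E(j) = 18 + j
C(D, o) = 2*D
r(N, A) = (14 + N)**2 (r(N, A) = (N + (18 - 4))**2 = (N + 14)**2 = (14 + N)**2)
C(-7/127, -154) - r(104, b(9)) = 2*(-7/127) - (14 + 104)**2 = 2*(-7*1/127) - 1*118**2 = 2*(-7/127) - 1*13924 = -14/127 - 13924 = -1768362/127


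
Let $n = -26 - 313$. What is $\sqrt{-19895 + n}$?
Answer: $i \sqrt{20234} \approx 142.25 i$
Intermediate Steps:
$n = -339$ ($n = -26 - 313 = -339$)
$\sqrt{-19895 + n} = \sqrt{-19895 - 339} = \sqrt{-20234} = i \sqrt{20234}$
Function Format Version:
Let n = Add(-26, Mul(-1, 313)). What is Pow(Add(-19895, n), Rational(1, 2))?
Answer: Mul(I, Pow(20234, Rational(1, 2))) ≈ Mul(142.25, I)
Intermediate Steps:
n = -339 (n = Add(-26, -313) = -339)
Pow(Add(-19895, n), Rational(1, 2)) = Pow(Add(-19895, -339), Rational(1, 2)) = Pow(-20234, Rational(1, 2)) = Mul(I, Pow(20234, Rational(1, 2)))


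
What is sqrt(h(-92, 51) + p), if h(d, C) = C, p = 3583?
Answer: sqrt(3634) ≈ 60.283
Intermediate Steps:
sqrt(h(-92, 51) + p) = sqrt(51 + 3583) = sqrt(3634)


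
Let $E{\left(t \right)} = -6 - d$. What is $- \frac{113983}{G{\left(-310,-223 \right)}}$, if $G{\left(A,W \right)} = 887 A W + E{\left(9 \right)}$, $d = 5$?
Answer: $- \frac{113983}{61318299} \approx -0.0018589$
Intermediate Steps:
$E{\left(t \right)} = -11$ ($E{\left(t \right)} = -6 - 5 = -11$)
$G{\left(A,W \right)} = -11 + 887 A W$ ($G{\left(A,W \right)} = 887 A W - 11 = -11 + 887 A W$)
$- \frac{113983}{G{\left(-310,-223 \right)}} = - \frac{113983}{-11 + 887 \left(-310\right) \left(-223\right)} = - \frac{113983}{-11 + 61318310} = - \frac{113983}{61318299}$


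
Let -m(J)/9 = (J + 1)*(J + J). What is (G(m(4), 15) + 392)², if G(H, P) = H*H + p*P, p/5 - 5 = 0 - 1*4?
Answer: 16917424489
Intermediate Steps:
m(J) = -18*J*(1 + J) (m(J) = -9*(J + 1)*(J + J) = -9*(1 + J)*2*J = -18*J*(1 + J))
p = 5 (p = 25 + 5*(0 - 1*4) = 25 + 5*(0 - 4) = 25 + 5*(-4) = 25 - 20 = 5)
G(H, P) = H² + 5*P (G(H, P) = H*H + 5*P = H² + 5*P)
(G(m(4), 15) + 392)² = (((-18*4*(1 + 4))² + 5*15) + 392)² = (((-18*4*5)² + 75) + 392)² = (((-360)² + 75) + 392)² = ((129600 + 75) + 392)² = (129675 + 392)² = 130067² = 16917424489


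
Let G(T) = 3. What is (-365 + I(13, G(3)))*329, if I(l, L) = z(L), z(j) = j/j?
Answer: -119756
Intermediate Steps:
z(j) = 1
I(l, L) = 1
(-365 + I(13, G(3)))*329 = (-365 + 1)*329 = -364*329 = -119756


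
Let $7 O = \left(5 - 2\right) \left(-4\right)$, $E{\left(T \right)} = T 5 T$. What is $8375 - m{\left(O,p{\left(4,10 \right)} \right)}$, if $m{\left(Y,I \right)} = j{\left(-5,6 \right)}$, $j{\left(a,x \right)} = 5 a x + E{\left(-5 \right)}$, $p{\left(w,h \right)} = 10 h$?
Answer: $8400$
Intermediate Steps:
$E{\left(T \right)} = 5 T^{2}$ ($E{\left(T \right)} = 5 T T = 5 T^{2}$)
$O = - \frac{12}{7}$ ($O = \frac{\left(5 - 2\right) \left(-4\right)}{7} = \frac{3 \left(-4\right)}{7} = \frac{1}{7} \left(-12\right) = - \frac{12}{7} \approx -1.7143$)
$j{\left(a,x \right)} = 125 + 5 a x$ ($j{\left(a,x \right)} = 5 a x + 5 \left(-5\right)^{2} = 5 a x + 5 \cdot 25 = 5 a x + 125 = 125 + 5 a x$)
$m{\left(Y,I \right)} = -25$ ($m{\left(Y,I \right)} = 125 + 5 \left(-5\right) 6 = 125 - 150 = -25$)
$8375 - m{\left(O,p{\left(4,10 \right)} \right)} = 8375 - -25 = 8375 + 25 = 8400$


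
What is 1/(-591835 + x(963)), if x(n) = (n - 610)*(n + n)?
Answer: 1/88043 ≈ 1.1358e-5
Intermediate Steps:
x(n) = 2*n*(-610 + n) (x(n) = (-610 + n)*(2*n) = 2*n*(-610 + n))
1/(-591835 + x(963)) = 1/(-591835 + 2*963*(-610 + 963)) = 1/(-591835 + 2*963*353) = 1/(-591835 + 679878) = 1/88043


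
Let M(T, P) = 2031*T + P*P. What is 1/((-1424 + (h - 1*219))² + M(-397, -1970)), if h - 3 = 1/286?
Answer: 81796/471486992549 ≈ 1.7349e-7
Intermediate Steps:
h = 859/286 (h = 3 + 1/286 = 859/286 ≈ 3.0035)
M(T, P) = P² + 2031*T (M(T, P) = 2031*T + P² = P² + 2031*T)
1/((-1424 + (h - 1*219))² + M(-397, -1970)) = 1/((-1424 + (859/286 - 1*219))² + ((-1970)² + 2031*(-397))) = 1/((-1424 + (859/286 - 219))² + (3880900 - 806307)) = 1/((-1424 - 61775/286)² + 3074593) = 1/((-469039/286)² + 3074593) = 1/(219997583521/81796 + 3074593) = 1/(471486992549/81796) = 81796/471486992549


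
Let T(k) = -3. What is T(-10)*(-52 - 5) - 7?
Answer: 164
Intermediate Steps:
T(-10)*(-52 - 5) - 7 = -3*(-52 - 5) - 7 = -3*(-57) - 7 = 171 - 7 = 164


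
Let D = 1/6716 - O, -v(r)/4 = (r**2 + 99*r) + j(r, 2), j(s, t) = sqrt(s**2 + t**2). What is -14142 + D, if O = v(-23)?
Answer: -141935943/6716 + 4*sqrt(533) ≈ -21042.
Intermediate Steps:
v(r) = -396*r - 4*r**2 - 4*sqrt(4 + r**2) (v(r) = -4*((r**2 + 99*r) + sqrt(r**2 + 2**2)) = -4*((r**2 + 99*r) + sqrt(r**2 + 4)) = -4*((r**2 + 99*r) + sqrt(4 + r**2)) = -4*(r**2 + sqrt(4 + r**2) + 99*r) = -396*r - 4*r**2 - 4*sqrt(4 + r**2))
O = 6992 - 4*sqrt(533) (O = -396*(-23) - 4*(-23)**2 - 4*sqrt(4 + (-23)**2) = 9108 - 4*529 - 4*sqrt(4 + 529) = 9108 - 2116 - 4*sqrt(533) = 6992 - 4*sqrt(533) ≈ 6899.7)
D = -46958271/6716 + 4*sqrt(533) (D = 1/6716 - (6992 - 4*sqrt(533)) = 1/6716 + (-6992 + 4*sqrt(533)) = -46958271/6716 + 4*sqrt(533) ≈ -6899.7)
-14142 + D = -14142 + (-46958271/6716 + 4*sqrt(533)) = -141935943/6716 + 4*sqrt(533)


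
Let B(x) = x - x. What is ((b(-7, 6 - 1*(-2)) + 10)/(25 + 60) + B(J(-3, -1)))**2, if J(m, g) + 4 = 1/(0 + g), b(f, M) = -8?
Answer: 4/7225 ≈ 0.00055363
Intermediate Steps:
J(m, g) = -4 + 1/g (J(m, g) = -4 + 1/(0 + g) = -4 + 1/g)
B(x) = 0
((b(-7, 6 - 1*(-2)) + 10)/(25 + 60) + B(J(-3, -1)))**2 = ((-8 + 10)/(25 + 60) + 0)**2 = (2/85 + 0)**2 = (2/85)**2 = 4/7225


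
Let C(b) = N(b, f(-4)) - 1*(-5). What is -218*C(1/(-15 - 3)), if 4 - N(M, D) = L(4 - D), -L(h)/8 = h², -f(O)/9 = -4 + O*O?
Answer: -21878698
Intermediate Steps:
f(O) = 36 - 9*O² (f(O) = -9*(-4 + O*O) = -9*(-4 + O²) = 36 - 9*O²)
L(h) = -8*h²
N(M, D) = 4 + 8*(4 - D)² (N(M, D) = 4 - (-8)*(4 - D)² = 4 + 8*(4 - D)²)
C(b) = 100361 (C(b) = (4 + 8*(-4 + (36 - 9*(-4)²))²) - 1*(-5) = (4 + 8*(-4 + (36 - 9*16))²) + 5 = (4 + 8*(-4 + (36 - 144))²) + 5 = (4 + 8*(-4 - 108)²) + 5 = (4 + 8*(-112)²) + 5 = (4 + 8*12544) + 5 = (4 + 100352) + 5 = 100356 + 5 = 100361)
-218*C(1/(-15 - 3)) = -218*100361 = -21878698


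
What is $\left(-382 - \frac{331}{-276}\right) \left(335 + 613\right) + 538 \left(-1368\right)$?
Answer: $- \frac{25230611}{23} \approx -1.097 \cdot 10^{6}$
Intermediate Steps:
$\left(-382 - \frac{331}{-276}\right) \left(335 + 613\right) + 538 \left(-1368\right) = \left(-382 - - \frac{331}{276}\right) 948 - 735984 = \left(-382 + \frac{331}{276}\right) 948 - 735984 = \left(- \frac{105101}{276}\right) 948 - 735984 = - \frac{8302979}{23} - 735984 = - \frac{25230611}{23}$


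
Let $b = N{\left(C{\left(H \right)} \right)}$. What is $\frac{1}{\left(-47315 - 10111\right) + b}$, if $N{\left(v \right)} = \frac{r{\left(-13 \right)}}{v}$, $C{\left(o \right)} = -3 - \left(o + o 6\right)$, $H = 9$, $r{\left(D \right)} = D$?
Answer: $- \frac{66}{3790103} \approx -1.7414 \cdot 10^{-5}$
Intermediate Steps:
$C{\left(o \right)} = -3 - 7 o$ ($C{\left(o \right)} = -3 - \left(o + 6 o\right) = -3 - 7 o$)
$N{\left(v \right)} = - \frac{13}{v}$
$b = \frac{13}{66}$ ($b = - \frac{13}{-3 - 63} = - \frac{13}{-66} = \left(-13\right) \left(- \frac{1}{66}\right) = \frac{13}{66} \approx 0.19697$)
$\frac{1}{\left(-47315 - 10111\right) + b} = \frac{1}{\left(-47315 - 10111\right) + \frac{13}{66}} = \frac{1}{-57426 + \frac{13}{66}} = \frac{1}{- \frac{3790103}{66}} = - \frac{66}{3790103}$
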